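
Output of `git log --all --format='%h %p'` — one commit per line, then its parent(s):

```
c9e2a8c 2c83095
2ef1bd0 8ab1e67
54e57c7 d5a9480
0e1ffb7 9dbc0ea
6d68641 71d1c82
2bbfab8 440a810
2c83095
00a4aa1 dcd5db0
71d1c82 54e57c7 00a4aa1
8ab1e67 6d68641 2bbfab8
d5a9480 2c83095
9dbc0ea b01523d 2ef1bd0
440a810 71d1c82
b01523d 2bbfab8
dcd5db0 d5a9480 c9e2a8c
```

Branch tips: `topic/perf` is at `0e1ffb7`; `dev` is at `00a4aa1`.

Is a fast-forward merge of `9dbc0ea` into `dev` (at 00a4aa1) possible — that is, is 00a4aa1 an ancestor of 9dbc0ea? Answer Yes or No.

A fast-forward from 00a4aa1 to 9dbc0ea is possible iff 00a4aa1 is an ancestor of 9dbc0ea.
Ancestors of 9dbc0ea: {00a4aa1, 2bbfab8, 2c83095, 2ef1bd0, 440a810, 54e57c7, 6d68641, 71d1c82, 8ab1e67, 9dbc0ea, b01523d, c9e2a8c, d5a9480, dcd5db0}.
00a4aa1 is among them, so fast-forward is possible.

Yes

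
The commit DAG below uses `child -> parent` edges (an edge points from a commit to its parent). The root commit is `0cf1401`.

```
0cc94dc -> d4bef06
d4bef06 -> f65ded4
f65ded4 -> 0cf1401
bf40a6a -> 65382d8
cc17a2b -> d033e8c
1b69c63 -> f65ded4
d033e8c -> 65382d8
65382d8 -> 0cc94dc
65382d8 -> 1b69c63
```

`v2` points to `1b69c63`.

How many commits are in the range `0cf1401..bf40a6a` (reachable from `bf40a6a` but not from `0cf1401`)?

Reachable from bf40a6a: {0cc94dc, 0cf1401, 1b69c63, 65382d8, bf40a6a, d4bef06, f65ded4}.
Reachable from 0cf1401: {0cf1401}.
In bf40a6a's history but not 0cf1401's: {0cc94dc, 1b69c63, 65382d8, bf40a6a, d4bef06, f65ded4} — 6 commits.

6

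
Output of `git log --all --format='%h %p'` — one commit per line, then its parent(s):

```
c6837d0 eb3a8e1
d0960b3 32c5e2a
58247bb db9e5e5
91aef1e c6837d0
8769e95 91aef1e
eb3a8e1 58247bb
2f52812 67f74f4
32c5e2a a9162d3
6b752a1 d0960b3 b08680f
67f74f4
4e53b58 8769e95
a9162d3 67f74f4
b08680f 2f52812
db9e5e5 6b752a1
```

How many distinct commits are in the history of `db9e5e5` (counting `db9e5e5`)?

8

Walking parent pointers from db9e5e5: reachable set = {2f52812, 32c5e2a, 67f74f4, 6b752a1, a9162d3, b08680f, d0960b3, db9e5e5}.
That is 8 commits.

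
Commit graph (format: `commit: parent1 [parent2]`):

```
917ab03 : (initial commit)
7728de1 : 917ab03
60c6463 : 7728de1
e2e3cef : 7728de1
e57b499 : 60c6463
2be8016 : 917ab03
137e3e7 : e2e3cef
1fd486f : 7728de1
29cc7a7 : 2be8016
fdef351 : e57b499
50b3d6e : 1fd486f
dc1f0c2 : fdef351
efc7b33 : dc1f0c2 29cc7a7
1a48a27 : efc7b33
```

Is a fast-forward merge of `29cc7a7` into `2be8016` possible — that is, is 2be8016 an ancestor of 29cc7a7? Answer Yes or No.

A fast-forward from 2be8016 to 29cc7a7 is possible iff 2be8016 is an ancestor of 29cc7a7.
Ancestors of 29cc7a7: {29cc7a7, 2be8016, 917ab03}.
2be8016 is among them, so fast-forward is possible.

Yes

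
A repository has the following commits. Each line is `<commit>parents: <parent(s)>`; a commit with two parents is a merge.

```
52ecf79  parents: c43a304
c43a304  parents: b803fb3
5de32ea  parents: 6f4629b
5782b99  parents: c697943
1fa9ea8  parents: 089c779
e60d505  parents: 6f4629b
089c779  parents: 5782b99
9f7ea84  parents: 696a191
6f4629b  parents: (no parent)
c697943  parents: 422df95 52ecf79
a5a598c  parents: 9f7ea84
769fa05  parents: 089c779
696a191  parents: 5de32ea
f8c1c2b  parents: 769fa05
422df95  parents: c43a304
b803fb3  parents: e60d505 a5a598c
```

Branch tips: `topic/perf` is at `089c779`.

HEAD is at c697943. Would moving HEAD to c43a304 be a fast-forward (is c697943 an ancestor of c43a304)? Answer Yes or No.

A fast-forward from c697943 to c43a304 is possible iff c697943 is an ancestor of c43a304.
Ancestors of c43a304: {5de32ea, 696a191, 6f4629b, 9f7ea84, a5a598c, b803fb3, c43a304, e60d505}.
c697943 is not among them, so fast-forward is not possible.

No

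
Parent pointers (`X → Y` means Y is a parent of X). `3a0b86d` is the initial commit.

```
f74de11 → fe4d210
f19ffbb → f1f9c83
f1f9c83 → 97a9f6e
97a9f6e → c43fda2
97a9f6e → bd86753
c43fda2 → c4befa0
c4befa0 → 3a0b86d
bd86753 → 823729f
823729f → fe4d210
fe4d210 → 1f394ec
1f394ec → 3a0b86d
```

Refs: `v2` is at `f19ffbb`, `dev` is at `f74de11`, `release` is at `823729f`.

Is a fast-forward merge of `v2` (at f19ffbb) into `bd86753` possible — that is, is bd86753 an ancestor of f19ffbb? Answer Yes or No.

A fast-forward from bd86753 to f19ffbb is possible iff bd86753 is an ancestor of f19ffbb.
Ancestors of f19ffbb: {1f394ec, 3a0b86d, 823729f, 97a9f6e, bd86753, c43fda2, c4befa0, f19ffbb, f1f9c83, fe4d210}.
bd86753 is among them, so fast-forward is possible.

Yes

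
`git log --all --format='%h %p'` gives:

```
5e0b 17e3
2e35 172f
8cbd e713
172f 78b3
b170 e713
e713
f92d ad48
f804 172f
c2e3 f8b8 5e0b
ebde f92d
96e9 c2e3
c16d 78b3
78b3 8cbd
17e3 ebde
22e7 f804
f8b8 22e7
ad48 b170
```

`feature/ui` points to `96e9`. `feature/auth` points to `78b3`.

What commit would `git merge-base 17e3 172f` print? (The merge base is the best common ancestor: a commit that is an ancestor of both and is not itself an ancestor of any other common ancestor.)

Ancestors of 17e3: {17e3, ad48, b170, e713, ebde, f92d}.
Ancestors of 172f: {172f, 78b3, 8cbd, e713}.
Common ancestors: {e713}.
The only common ancestor is e713, so it is the merge base.

e713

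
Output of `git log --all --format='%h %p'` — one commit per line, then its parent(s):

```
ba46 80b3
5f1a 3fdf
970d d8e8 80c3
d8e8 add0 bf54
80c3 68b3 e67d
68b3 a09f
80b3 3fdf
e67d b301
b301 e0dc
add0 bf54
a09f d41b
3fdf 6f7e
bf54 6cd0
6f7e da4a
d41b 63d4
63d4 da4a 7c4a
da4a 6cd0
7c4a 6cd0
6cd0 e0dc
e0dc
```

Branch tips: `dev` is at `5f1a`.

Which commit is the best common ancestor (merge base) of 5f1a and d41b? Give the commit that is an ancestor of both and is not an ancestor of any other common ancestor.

Ancestors of 5f1a: {3fdf, 5f1a, 6cd0, 6f7e, da4a, e0dc}.
Ancestors of d41b: {63d4, 6cd0, 7c4a, d41b, da4a, e0dc}.
Common ancestors: {6cd0, da4a, e0dc}.
Among these, da4a is not an ancestor of any other common ancestor — it is the merge base.

da4a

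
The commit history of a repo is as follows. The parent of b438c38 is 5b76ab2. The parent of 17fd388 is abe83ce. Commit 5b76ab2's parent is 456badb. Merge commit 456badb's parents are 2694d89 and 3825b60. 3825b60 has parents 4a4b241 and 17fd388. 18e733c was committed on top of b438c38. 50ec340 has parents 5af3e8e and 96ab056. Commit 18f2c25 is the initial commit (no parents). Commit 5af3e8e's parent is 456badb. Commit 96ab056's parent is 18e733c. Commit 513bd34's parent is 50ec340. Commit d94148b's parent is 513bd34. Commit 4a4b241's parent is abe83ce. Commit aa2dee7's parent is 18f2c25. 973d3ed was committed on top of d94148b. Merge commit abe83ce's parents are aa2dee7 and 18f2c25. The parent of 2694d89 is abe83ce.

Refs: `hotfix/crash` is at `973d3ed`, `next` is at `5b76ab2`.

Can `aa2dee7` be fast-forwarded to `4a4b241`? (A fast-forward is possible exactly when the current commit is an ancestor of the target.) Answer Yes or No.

A fast-forward from aa2dee7 to 4a4b241 is possible iff aa2dee7 is an ancestor of 4a4b241.
Ancestors of 4a4b241: {18f2c25, 4a4b241, aa2dee7, abe83ce}.
aa2dee7 is among them, so fast-forward is possible.

Yes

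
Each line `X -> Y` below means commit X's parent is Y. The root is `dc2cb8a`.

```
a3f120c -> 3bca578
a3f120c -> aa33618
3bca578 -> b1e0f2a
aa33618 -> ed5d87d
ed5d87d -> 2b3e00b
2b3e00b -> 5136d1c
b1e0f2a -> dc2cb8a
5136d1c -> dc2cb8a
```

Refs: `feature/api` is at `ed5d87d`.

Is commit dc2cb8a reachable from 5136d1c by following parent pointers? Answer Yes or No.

Ancestors of 5136d1c (commits reachable by following parents): {5136d1c, dc2cb8a}.
dc2cb8a is in that set, so it is an ancestor of 5136d1c.

Yes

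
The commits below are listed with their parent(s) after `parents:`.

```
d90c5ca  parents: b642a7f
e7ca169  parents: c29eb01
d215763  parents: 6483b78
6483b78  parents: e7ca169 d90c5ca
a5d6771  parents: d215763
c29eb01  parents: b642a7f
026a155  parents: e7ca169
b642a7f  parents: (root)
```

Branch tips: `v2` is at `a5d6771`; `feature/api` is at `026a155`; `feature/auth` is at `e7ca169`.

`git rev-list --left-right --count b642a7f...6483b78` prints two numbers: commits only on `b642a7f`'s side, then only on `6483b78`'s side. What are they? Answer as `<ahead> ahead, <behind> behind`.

Reachable from b642a7f: {b642a7f}.
Reachable from 6483b78: {6483b78, b642a7f, c29eb01, d90c5ca, e7ca169}.
Only in b642a7f's history (ahead): {} — 0.
Only in 6483b78's history (behind): {6483b78, c29eb01, d90c5ca, e7ca169} — 4.

0 ahead, 4 behind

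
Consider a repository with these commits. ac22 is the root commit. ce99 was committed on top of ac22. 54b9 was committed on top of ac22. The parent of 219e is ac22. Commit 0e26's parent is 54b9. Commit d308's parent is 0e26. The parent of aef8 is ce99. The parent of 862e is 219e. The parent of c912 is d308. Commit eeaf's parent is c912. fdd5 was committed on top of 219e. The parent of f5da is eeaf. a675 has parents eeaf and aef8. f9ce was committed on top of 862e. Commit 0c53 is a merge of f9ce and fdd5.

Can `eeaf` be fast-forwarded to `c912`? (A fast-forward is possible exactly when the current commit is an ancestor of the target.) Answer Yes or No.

No

A fast-forward from eeaf to c912 is possible iff eeaf is an ancestor of c912.
Ancestors of c912: {0e26, 54b9, ac22, c912, d308}.
eeaf is not among them, so fast-forward is not possible.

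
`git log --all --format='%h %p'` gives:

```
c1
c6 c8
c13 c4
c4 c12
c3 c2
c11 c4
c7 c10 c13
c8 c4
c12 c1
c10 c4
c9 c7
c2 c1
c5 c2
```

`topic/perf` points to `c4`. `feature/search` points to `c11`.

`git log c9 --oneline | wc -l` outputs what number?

7

Walking parent pointers from c9: reachable set = {c1, c10, c12, c13, c4, c7, c9}.
That is 7 commits.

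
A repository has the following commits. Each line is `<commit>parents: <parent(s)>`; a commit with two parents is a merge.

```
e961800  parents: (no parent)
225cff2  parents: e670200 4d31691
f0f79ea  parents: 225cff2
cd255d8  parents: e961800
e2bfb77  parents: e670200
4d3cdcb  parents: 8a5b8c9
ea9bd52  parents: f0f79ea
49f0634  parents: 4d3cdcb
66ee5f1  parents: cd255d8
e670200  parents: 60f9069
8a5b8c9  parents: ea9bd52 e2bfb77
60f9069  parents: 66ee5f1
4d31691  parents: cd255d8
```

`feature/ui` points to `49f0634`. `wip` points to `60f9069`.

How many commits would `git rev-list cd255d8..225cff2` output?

Reachable from 225cff2: {225cff2, 4d31691, 60f9069, 66ee5f1, cd255d8, e670200, e961800}.
Reachable from cd255d8: {cd255d8, e961800}.
In 225cff2's history but not cd255d8's: {225cff2, 4d31691, 60f9069, 66ee5f1, e670200} — 5 commits.

5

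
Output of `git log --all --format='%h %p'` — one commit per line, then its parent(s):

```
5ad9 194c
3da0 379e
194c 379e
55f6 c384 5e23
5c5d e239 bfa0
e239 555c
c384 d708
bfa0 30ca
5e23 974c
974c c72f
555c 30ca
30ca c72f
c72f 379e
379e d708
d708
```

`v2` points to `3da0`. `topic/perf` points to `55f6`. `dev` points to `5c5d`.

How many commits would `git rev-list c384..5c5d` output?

Reachable from 5c5d: {30ca, 379e, 555c, 5c5d, bfa0, c72f, d708, e239}.
Reachable from c384: {c384, d708}.
In 5c5d's history but not c384's: {30ca, 379e, 555c, 5c5d, bfa0, c72f, e239} — 7 commits.

7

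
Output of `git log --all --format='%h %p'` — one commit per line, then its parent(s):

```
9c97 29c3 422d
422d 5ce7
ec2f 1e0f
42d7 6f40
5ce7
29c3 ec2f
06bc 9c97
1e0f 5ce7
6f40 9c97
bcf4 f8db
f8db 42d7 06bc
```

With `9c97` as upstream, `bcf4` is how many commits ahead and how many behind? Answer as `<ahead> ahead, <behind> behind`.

5 ahead, 0 behind

Reachable from bcf4: {06bc, 1e0f, 29c3, 422d, 42d7, 5ce7, 6f40, 9c97, bcf4, ec2f, f8db}.
Reachable from 9c97: {1e0f, 29c3, 422d, 5ce7, 9c97, ec2f}.
Only in bcf4's history (ahead): {06bc, 42d7, 6f40, bcf4, f8db} — 5.
Only in 9c97's history (behind): {} — 0.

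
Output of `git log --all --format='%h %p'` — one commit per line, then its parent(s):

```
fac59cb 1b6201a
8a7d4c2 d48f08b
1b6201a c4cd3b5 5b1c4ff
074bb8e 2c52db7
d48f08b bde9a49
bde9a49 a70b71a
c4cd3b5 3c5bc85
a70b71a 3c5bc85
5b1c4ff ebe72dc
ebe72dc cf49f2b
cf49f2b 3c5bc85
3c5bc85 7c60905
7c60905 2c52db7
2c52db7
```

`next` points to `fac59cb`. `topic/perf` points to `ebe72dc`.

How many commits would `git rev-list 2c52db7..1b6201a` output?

Reachable from 1b6201a: {1b6201a, 2c52db7, 3c5bc85, 5b1c4ff, 7c60905, c4cd3b5, cf49f2b, ebe72dc}.
Reachable from 2c52db7: {2c52db7}.
In 1b6201a's history but not 2c52db7's: {1b6201a, 3c5bc85, 5b1c4ff, 7c60905, c4cd3b5, cf49f2b, ebe72dc} — 7 commits.

7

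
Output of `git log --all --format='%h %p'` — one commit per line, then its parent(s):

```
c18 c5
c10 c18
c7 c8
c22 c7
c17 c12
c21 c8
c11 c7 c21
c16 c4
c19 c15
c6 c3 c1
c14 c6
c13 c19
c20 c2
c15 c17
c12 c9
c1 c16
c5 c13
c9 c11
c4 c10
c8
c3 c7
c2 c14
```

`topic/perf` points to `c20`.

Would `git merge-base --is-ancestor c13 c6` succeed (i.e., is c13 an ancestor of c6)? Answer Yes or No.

Yes

Ancestors of c6 (commits reachable by following parents): {c1, c10, c11, c12, c13, c15, c16, c17, c18, c19, c21, c3, c4, c5, c6, c7, c8, c9}.
c13 is in that set, so it is an ancestor of c6.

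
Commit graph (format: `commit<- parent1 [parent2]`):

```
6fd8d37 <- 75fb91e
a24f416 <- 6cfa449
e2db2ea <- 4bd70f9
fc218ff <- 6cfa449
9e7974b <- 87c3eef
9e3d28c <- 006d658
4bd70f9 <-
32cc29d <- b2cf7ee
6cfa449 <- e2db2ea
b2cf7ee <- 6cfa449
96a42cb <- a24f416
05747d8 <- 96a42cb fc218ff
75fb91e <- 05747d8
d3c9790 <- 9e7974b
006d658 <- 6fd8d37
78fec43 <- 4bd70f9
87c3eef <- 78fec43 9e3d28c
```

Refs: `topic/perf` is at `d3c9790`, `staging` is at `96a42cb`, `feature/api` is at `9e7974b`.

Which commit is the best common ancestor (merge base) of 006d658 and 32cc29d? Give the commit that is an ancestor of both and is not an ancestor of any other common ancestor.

6cfa449

Ancestors of 006d658: {006d658, 05747d8, 4bd70f9, 6cfa449, 6fd8d37, 75fb91e, 96a42cb, a24f416, e2db2ea, fc218ff}.
Ancestors of 32cc29d: {32cc29d, 4bd70f9, 6cfa449, b2cf7ee, e2db2ea}.
Common ancestors: {4bd70f9, 6cfa449, e2db2ea}.
Among these, 6cfa449 is not an ancestor of any other common ancestor — it is the merge base.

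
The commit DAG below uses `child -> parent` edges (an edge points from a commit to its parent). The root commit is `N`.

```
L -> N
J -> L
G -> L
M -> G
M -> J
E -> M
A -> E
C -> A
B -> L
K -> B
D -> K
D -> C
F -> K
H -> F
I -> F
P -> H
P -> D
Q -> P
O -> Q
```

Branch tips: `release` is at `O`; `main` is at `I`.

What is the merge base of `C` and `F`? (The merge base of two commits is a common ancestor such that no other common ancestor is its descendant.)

Ancestors of C: {A, C, E, G, J, L, M, N}.
Ancestors of F: {B, F, K, L, N}.
Common ancestors: {L, N}.
Among these, L is not an ancestor of any other common ancestor — it is the merge base.

L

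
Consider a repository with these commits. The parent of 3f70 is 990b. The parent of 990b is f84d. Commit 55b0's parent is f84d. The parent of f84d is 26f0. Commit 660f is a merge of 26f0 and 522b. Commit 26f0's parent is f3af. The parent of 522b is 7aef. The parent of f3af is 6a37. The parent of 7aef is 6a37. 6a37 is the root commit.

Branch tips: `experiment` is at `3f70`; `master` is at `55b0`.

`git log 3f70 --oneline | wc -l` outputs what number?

Walking parent pointers from 3f70: reachable set = {26f0, 3f70, 6a37, 990b, f3af, f84d}.
That is 6 commits.

6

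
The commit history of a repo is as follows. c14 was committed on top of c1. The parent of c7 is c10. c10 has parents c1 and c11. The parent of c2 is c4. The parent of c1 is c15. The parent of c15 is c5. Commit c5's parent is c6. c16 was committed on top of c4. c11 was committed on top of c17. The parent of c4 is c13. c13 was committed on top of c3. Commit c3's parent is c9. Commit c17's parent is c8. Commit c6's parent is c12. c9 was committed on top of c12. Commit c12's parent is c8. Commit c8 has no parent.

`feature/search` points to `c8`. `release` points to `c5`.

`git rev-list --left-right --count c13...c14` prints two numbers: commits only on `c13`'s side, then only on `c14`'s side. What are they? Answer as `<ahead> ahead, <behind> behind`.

Reachable from c13: {c12, c13, c3, c8, c9}.
Reachable from c14: {c1, c12, c14, c15, c5, c6, c8}.
Only in c13's history (ahead): {c13, c3, c9} — 3.
Only in c14's history (behind): {c1, c14, c15, c5, c6} — 5.

3 ahead, 5 behind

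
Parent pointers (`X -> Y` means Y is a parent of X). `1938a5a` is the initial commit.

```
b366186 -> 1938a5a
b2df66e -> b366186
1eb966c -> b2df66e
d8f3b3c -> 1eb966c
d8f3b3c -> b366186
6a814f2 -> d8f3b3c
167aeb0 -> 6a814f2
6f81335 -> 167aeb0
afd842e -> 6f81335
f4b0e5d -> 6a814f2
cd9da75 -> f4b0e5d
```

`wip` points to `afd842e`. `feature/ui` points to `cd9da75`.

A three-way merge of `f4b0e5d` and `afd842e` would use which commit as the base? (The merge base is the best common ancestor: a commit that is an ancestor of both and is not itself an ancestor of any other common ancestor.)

6a814f2

Ancestors of f4b0e5d: {1938a5a, 1eb966c, 6a814f2, b2df66e, b366186, d8f3b3c, f4b0e5d}.
Ancestors of afd842e: {167aeb0, 1938a5a, 1eb966c, 6a814f2, 6f81335, afd842e, b2df66e, b366186, d8f3b3c}.
Common ancestors: {1938a5a, 1eb966c, 6a814f2, b2df66e, b366186, d8f3b3c}.
Among these, 6a814f2 is not an ancestor of any other common ancestor — it is the merge base.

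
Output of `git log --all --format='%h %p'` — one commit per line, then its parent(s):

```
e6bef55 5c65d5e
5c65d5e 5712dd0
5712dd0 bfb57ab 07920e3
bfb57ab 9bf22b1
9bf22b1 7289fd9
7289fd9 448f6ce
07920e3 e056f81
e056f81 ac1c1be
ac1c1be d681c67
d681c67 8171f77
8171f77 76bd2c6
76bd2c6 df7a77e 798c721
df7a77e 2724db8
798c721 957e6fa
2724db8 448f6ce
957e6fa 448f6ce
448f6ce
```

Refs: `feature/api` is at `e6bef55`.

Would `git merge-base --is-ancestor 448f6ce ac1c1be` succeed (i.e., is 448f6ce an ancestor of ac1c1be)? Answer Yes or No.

Ancestors of ac1c1be (commits reachable by following parents): {2724db8, 448f6ce, 76bd2c6, 798c721, 8171f77, 957e6fa, ac1c1be, d681c67, df7a77e}.
448f6ce is in that set, so it is an ancestor of ac1c1be.

Yes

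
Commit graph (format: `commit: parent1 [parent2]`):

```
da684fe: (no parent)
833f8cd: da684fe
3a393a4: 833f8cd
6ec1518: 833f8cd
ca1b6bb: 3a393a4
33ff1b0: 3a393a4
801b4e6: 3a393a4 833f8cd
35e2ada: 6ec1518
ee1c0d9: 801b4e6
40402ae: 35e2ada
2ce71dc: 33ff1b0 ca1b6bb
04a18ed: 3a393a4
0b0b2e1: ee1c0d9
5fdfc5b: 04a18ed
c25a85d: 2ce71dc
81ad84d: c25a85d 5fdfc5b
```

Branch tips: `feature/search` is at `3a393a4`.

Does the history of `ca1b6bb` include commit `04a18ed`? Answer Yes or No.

Ancestors of ca1b6bb: {3a393a4, 833f8cd, ca1b6bb, da684fe}.
04a18ed is not in that set, so it is not an ancestor of ca1b6bb.

No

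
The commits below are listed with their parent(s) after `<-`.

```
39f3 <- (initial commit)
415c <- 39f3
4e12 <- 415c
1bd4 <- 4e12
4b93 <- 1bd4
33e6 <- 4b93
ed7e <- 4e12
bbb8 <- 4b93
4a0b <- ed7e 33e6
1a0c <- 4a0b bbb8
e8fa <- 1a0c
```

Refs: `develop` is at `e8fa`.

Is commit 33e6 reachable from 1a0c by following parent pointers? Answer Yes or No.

Yes

Ancestors of 1a0c (commits reachable by following parents): {1a0c, 1bd4, 33e6, 39f3, 415c, 4a0b, 4b93, 4e12, bbb8, ed7e}.
33e6 is in that set, so it is an ancestor of 1a0c.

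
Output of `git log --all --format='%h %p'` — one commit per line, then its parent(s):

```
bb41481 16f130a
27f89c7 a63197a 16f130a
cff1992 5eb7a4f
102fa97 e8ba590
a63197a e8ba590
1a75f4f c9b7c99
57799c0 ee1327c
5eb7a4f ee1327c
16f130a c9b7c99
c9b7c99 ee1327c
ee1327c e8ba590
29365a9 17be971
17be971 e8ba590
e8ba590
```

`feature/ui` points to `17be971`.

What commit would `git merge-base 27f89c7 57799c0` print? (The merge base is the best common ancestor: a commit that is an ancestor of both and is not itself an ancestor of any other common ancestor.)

ee1327c

Ancestors of 27f89c7: {16f130a, 27f89c7, a63197a, c9b7c99, e8ba590, ee1327c}.
Ancestors of 57799c0: {57799c0, e8ba590, ee1327c}.
Common ancestors: {e8ba590, ee1327c}.
Among these, ee1327c is not an ancestor of any other common ancestor — it is the merge base.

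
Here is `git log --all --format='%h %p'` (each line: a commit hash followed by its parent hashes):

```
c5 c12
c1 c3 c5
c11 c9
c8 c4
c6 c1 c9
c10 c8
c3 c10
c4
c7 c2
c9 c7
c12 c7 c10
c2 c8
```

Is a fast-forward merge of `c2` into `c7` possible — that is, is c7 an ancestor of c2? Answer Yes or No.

No

A fast-forward from c7 to c2 is possible iff c7 is an ancestor of c2.
Ancestors of c2: {c2, c4, c8}.
c7 is not among them, so fast-forward is not possible.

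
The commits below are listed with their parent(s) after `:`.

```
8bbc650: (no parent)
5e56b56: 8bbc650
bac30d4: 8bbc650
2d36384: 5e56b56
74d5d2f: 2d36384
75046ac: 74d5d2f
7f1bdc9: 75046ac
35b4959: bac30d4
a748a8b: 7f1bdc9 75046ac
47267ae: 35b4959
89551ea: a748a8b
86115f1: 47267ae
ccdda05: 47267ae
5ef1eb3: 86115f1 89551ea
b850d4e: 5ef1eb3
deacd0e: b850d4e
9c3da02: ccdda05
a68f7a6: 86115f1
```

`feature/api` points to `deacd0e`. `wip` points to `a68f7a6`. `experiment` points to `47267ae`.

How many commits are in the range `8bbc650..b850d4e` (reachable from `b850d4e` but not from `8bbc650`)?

Reachable from b850d4e: {2d36384, 35b4959, 47267ae, 5e56b56, 5ef1eb3, 74d5d2f, 75046ac, 7f1bdc9, 86115f1, 89551ea, 8bbc650, a748a8b, b850d4e, bac30d4}.
Reachable from 8bbc650: {8bbc650}.
In b850d4e's history but not 8bbc650's: {2d36384, 35b4959, 47267ae, 5e56b56, 5ef1eb3, 74d5d2f, 75046ac, 7f1bdc9, 86115f1, 89551ea, a748a8b, b850d4e, bac30d4} — 13 commits.

13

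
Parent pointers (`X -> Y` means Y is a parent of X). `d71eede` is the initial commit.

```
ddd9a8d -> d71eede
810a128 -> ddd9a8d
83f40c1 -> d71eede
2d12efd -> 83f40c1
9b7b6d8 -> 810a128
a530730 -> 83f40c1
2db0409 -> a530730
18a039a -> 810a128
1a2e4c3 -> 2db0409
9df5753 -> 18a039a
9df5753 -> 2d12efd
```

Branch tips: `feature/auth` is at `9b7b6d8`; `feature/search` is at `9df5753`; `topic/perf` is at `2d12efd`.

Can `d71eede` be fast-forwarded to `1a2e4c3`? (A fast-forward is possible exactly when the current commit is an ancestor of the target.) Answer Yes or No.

Yes

A fast-forward from d71eede to 1a2e4c3 is possible iff d71eede is an ancestor of 1a2e4c3.
Ancestors of 1a2e4c3: {1a2e4c3, 2db0409, 83f40c1, a530730, d71eede}.
d71eede is among them, so fast-forward is possible.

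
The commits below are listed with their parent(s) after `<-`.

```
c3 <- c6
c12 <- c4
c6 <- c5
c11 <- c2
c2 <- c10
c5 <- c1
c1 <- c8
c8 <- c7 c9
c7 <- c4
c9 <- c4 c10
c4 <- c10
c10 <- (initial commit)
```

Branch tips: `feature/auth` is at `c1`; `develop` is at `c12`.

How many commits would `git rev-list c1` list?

6

Walking parent pointers from c1: reachable set = {c1, c10, c4, c7, c8, c9}.
That is 6 commits.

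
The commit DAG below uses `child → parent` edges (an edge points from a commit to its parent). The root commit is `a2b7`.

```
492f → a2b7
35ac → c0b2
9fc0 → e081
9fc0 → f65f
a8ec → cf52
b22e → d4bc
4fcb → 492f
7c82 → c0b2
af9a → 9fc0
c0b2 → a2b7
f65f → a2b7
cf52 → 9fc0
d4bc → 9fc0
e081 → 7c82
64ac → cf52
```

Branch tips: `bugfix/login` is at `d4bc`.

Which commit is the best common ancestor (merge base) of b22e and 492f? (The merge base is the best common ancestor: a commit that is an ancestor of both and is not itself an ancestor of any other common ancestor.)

a2b7

Ancestors of b22e: {7c82, 9fc0, a2b7, b22e, c0b2, d4bc, e081, f65f}.
Ancestors of 492f: {492f, a2b7}.
Common ancestors: {a2b7}.
The only common ancestor is a2b7, so it is the merge base.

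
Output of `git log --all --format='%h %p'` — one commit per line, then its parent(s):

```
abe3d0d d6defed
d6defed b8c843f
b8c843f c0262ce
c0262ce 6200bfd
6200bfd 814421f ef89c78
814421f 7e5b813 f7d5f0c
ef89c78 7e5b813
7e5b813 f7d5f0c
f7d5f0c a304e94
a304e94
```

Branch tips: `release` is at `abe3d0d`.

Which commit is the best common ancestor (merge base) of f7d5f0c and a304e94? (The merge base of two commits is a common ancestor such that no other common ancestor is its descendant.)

Ancestors of f7d5f0c: {a304e94, f7d5f0c}.
Ancestors of a304e94: {a304e94}.
Common ancestors: {a304e94}.
The only common ancestor is a304e94, so it is the merge base.

a304e94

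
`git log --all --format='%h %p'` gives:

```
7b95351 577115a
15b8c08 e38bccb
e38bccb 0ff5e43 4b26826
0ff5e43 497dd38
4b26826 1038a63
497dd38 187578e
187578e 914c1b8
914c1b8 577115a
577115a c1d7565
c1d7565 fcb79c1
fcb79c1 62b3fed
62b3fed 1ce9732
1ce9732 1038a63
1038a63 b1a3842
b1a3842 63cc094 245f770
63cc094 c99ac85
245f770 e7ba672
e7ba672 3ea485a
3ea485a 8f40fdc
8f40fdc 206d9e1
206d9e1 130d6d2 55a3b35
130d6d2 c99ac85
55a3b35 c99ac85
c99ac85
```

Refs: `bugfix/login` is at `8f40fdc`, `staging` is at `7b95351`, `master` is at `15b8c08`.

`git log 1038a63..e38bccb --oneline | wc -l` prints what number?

11

Reachable from e38bccb: {0ff5e43, 1038a63, 130d6d2, 187578e, 1ce9732, 206d9e1, 245f770, 3ea485a, 497dd38, 4b26826, 55a3b35, 577115a, 62b3fed, 63cc094, 8f40fdc, 914c1b8, b1a3842, c1d7565, c99ac85, e38bccb, e7ba672, fcb79c1}.
Reachable from 1038a63: {1038a63, 130d6d2, 206d9e1, 245f770, 3ea485a, 55a3b35, 63cc094, 8f40fdc, b1a3842, c99ac85, e7ba672}.
In e38bccb's history but not 1038a63's: {0ff5e43, 187578e, 1ce9732, 497dd38, 4b26826, 577115a, 62b3fed, 914c1b8, c1d7565, e38bccb, fcb79c1} — 11 commits.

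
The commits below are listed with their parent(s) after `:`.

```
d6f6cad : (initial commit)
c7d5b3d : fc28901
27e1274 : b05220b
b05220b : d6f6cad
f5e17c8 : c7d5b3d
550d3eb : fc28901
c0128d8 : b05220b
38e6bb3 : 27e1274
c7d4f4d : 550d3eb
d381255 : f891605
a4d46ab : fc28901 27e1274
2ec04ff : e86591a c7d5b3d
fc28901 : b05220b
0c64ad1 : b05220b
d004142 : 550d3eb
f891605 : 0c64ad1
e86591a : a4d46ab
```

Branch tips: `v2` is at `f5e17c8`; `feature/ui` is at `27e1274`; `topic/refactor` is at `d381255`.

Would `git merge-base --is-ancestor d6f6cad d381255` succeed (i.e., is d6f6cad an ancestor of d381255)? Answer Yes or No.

Yes

Ancestors of d381255 (commits reachable by following parents): {0c64ad1, b05220b, d381255, d6f6cad, f891605}.
d6f6cad is in that set, so it is an ancestor of d381255.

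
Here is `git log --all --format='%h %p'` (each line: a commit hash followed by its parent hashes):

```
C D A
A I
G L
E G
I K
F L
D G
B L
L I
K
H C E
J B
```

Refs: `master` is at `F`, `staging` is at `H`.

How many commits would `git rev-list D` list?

5

Walking parent pointers from D: reachable set = {D, G, I, K, L}.
That is 5 commits.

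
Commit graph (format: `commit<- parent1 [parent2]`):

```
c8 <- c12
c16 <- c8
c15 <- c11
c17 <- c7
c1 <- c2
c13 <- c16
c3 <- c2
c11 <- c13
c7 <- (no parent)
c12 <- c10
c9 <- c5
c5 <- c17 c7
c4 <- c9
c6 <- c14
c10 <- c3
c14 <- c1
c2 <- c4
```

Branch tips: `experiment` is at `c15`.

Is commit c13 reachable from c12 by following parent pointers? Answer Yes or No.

Ancestors of c12: {c10, c12, c17, c2, c3, c4, c5, c7, c9}.
c13 is not in that set, so it is not an ancestor of c12.

No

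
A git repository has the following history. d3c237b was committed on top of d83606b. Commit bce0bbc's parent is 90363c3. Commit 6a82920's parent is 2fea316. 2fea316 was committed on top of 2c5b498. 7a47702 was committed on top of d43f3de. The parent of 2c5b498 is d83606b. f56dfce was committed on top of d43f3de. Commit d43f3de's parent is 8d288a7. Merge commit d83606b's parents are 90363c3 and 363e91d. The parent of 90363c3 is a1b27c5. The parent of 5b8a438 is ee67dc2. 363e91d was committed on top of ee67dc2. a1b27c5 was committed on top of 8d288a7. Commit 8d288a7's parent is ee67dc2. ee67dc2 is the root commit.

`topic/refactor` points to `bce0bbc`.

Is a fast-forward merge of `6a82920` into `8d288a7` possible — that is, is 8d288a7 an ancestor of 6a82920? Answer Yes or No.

Yes

A fast-forward from 8d288a7 to 6a82920 is possible iff 8d288a7 is an ancestor of 6a82920.
Ancestors of 6a82920: {2c5b498, 2fea316, 363e91d, 6a82920, 8d288a7, 90363c3, a1b27c5, d83606b, ee67dc2}.
8d288a7 is among them, so fast-forward is possible.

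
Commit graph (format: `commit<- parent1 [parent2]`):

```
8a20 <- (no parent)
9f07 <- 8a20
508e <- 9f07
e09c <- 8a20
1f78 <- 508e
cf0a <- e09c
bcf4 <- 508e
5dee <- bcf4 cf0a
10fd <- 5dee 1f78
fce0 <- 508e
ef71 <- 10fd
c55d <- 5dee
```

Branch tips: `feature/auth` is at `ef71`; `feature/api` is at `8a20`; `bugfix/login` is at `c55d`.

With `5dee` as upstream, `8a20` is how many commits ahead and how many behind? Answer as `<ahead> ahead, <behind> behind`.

0 ahead, 6 behind

Reachable from 8a20: {8a20}.
Reachable from 5dee: {508e, 5dee, 8a20, 9f07, bcf4, cf0a, e09c}.
Only in 8a20's history (ahead): {} — 0.
Only in 5dee's history (behind): {508e, 5dee, 9f07, bcf4, cf0a, e09c} — 6.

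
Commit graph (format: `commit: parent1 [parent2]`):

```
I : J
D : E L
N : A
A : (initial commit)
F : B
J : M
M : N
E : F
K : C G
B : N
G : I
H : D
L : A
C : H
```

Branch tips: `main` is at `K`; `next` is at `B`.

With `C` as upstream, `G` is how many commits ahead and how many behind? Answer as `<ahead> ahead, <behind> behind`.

Reachable from G: {A, G, I, J, M, N}.
Reachable from C: {A, B, C, D, E, F, H, L, N}.
Only in G's history (ahead): {G, I, J, M} — 4.
Only in C's history (behind): {B, C, D, E, F, H, L} — 7.

4 ahead, 7 behind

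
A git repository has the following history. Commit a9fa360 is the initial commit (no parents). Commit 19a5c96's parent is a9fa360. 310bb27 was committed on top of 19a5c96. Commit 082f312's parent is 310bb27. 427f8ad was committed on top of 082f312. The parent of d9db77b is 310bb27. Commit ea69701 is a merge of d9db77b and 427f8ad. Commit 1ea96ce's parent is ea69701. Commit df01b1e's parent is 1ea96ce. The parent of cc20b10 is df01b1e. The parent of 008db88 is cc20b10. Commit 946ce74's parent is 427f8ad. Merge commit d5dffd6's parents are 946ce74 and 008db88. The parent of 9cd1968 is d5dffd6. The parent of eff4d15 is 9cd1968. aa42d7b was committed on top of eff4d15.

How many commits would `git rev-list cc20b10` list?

Walking parent pointers from cc20b10: reachable set = {082f312, 19a5c96, 1ea96ce, 310bb27, 427f8ad, a9fa360, cc20b10, d9db77b, df01b1e, ea69701}.
That is 10 commits.

10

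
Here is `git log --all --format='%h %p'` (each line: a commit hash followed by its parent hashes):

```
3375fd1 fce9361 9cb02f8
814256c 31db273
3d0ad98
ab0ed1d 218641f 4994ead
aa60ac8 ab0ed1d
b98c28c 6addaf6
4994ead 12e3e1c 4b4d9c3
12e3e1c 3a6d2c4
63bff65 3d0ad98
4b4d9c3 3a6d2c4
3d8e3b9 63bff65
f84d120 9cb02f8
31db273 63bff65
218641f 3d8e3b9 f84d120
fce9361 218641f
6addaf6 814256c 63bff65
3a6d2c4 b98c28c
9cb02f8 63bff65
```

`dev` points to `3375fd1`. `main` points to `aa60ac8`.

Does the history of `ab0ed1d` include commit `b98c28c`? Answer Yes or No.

Yes

Ancestors of ab0ed1d (commits reachable by following parents): {12e3e1c, 218641f, 31db273, 3a6d2c4, 3d0ad98, 3d8e3b9, 4994ead, 4b4d9c3, 63bff65, 6addaf6, 814256c, 9cb02f8, ab0ed1d, b98c28c, f84d120}.
b98c28c is in that set, so it is an ancestor of ab0ed1d.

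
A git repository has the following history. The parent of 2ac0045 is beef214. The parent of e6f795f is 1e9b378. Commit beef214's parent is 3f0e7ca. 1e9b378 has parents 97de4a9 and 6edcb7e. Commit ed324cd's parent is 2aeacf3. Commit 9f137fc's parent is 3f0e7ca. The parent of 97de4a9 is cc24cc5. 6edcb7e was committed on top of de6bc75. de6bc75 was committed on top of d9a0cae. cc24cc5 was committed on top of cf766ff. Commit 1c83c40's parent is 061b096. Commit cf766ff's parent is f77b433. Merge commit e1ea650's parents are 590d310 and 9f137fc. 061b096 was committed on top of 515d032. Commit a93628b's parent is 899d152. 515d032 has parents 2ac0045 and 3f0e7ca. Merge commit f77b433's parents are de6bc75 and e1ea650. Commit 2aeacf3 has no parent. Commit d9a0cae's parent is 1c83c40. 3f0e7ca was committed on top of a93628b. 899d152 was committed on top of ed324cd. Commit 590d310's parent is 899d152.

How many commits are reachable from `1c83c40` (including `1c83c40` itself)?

Walking parent pointers from 1c83c40: reachable set = {061b096, 1c83c40, 2ac0045, 2aeacf3, 3f0e7ca, 515d032, 899d152, a93628b, beef214, ed324cd}.
That is 10 commits.

10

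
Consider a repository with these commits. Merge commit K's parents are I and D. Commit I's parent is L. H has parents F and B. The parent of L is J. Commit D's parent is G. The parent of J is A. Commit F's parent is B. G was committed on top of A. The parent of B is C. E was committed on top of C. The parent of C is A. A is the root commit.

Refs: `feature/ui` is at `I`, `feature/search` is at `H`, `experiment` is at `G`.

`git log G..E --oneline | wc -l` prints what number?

2

Reachable from E: {A, C, E}.
Reachable from G: {A, G}.
In E's history but not G's: {C, E} — 2 commits.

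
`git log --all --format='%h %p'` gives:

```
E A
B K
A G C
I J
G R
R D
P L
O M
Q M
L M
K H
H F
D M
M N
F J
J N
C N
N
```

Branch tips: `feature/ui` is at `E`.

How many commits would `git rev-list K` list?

Walking parent pointers from K: reachable set = {F, H, J, K, N}.
That is 5 commits.

5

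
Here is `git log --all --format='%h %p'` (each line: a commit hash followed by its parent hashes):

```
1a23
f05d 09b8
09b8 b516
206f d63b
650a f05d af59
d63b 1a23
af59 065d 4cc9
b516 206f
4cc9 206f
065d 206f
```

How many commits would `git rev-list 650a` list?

Walking parent pointers from 650a: reachable set = {065d, 09b8, 1a23, 206f, 4cc9, 650a, af59, b516, d63b, f05d}.
That is 10 commits.

10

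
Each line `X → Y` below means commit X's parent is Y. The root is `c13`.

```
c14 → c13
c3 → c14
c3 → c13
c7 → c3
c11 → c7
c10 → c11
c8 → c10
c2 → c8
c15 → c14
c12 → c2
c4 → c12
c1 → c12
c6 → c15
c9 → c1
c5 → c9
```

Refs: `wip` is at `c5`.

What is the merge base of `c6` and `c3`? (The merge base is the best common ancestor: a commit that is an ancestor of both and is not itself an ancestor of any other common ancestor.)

c14

Ancestors of c6: {c13, c14, c15, c6}.
Ancestors of c3: {c13, c14, c3}.
Common ancestors: {c13, c14}.
Among these, c14 is not an ancestor of any other common ancestor — it is the merge base.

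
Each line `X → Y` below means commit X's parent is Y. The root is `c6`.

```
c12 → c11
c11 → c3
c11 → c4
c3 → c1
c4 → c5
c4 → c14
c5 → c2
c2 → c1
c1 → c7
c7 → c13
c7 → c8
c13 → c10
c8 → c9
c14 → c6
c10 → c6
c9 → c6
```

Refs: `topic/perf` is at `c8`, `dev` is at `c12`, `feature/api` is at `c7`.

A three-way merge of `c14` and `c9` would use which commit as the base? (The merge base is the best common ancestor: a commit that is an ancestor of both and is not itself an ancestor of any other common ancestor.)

Ancestors of c14: {c14, c6}.
Ancestors of c9: {c6, c9}.
Common ancestors: {c6}.
The only common ancestor is c6, so it is the merge base.

c6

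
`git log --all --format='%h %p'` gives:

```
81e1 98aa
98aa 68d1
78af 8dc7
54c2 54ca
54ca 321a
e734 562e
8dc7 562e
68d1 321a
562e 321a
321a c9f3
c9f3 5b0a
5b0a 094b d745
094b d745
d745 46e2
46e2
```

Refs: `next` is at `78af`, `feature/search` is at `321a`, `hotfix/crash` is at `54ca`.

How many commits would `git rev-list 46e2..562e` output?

Reachable from 562e: {094b, 321a, 46e2, 562e, 5b0a, c9f3, d745}.
Reachable from 46e2: {46e2}.
In 562e's history but not 46e2's: {094b, 321a, 562e, 5b0a, c9f3, d745} — 6 commits.

6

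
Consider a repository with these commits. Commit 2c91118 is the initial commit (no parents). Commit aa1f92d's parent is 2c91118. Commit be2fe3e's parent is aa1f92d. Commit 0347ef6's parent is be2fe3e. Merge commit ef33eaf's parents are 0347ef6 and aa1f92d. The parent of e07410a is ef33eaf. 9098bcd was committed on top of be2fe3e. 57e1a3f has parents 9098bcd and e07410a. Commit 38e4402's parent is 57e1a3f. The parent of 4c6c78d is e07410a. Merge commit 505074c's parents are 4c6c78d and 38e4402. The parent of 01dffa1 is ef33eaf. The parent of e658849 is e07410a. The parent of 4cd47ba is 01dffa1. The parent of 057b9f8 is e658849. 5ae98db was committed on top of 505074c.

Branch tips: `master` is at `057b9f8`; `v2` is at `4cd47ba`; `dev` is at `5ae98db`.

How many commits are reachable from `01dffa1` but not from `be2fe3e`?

3

Reachable from 01dffa1: {01dffa1, 0347ef6, 2c91118, aa1f92d, be2fe3e, ef33eaf}.
Reachable from be2fe3e: {2c91118, aa1f92d, be2fe3e}.
In 01dffa1's history but not be2fe3e's: {01dffa1, 0347ef6, ef33eaf} — 3 commits.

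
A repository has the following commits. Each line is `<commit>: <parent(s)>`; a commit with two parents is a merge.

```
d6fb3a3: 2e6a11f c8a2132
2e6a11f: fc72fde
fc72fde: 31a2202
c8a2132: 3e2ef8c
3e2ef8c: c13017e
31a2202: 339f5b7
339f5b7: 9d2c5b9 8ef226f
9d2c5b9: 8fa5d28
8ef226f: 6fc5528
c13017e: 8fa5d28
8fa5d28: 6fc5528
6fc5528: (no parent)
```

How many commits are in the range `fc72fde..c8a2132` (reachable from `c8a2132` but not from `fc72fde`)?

3

Reachable from c8a2132: {3e2ef8c, 6fc5528, 8fa5d28, c13017e, c8a2132}.
Reachable from fc72fde: {31a2202, 339f5b7, 6fc5528, 8ef226f, 8fa5d28, 9d2c5b9, fc72fde}.
In c8a2132's history but not fc72fde's: {3e2ef8c, c13017e, c8a2132} — 3 commits.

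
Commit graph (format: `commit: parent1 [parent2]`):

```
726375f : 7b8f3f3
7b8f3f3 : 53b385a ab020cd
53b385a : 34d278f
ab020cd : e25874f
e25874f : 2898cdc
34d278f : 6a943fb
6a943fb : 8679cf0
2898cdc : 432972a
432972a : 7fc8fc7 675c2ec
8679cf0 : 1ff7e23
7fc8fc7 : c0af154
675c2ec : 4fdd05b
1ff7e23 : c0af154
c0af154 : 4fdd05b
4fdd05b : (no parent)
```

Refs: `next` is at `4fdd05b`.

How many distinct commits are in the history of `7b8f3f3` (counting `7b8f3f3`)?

Walking parent pointers from 7b8f3f3: reachable set = {1ff7e23, 2898cdc, 34d278f, 432972a, 4fdd05b, 53b385a, 675c2ec, 6a943fb, 7b8f3f3, 7fc8fc7, 8679cf0, ab020cd, c0af154, e25874f}.
That is 14 commits.

14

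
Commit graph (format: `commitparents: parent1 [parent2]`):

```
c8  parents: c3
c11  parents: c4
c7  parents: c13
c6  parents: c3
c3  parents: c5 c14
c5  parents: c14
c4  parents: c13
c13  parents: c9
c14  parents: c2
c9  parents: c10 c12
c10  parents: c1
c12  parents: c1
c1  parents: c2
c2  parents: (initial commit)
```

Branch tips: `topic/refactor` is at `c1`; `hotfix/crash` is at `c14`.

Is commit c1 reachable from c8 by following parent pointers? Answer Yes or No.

Ancestors of c8: {c14, c2, c3, c5, c8}.
c1 is not in that set, so it is not an ancestor of c8.

No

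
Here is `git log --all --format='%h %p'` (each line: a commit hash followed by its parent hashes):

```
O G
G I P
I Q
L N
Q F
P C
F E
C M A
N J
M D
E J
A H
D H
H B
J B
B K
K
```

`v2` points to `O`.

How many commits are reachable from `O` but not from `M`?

10

Reachable from O: {A, B, C, D, E, F, G, H, I, J, K, M, O, P, Q}.
Reachable from M: {B, D, H, K, M}.
In O's history but not M's: {A, C, E, F, G, I, J, O, P, Q} — 10 commits.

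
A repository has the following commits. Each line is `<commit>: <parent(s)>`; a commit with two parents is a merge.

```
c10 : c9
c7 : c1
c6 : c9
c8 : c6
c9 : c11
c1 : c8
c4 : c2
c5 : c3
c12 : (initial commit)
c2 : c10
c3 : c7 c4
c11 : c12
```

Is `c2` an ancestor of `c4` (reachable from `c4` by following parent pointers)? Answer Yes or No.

Yes

Ancestors of c4 (commits reachable by following parents): {c10, c11, c12, c2, c4, c9}.
c2 is in that set, so it is an ancestor of c4.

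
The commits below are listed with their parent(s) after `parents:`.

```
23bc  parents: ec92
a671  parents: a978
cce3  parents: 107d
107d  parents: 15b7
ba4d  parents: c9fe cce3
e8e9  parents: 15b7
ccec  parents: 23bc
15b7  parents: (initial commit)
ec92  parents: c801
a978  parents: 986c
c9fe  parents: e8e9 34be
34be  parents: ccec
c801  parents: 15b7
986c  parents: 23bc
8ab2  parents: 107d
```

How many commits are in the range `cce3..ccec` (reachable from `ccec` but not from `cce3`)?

Reachable from ccec: {15b7, 23bc, c801, ccec, ec92}.
Reachable from cce3: {107d, 15b7, cce3}.
In ccec's history but not cce3's: {23bc, c801, ccec, ec92} — 4 commits.

4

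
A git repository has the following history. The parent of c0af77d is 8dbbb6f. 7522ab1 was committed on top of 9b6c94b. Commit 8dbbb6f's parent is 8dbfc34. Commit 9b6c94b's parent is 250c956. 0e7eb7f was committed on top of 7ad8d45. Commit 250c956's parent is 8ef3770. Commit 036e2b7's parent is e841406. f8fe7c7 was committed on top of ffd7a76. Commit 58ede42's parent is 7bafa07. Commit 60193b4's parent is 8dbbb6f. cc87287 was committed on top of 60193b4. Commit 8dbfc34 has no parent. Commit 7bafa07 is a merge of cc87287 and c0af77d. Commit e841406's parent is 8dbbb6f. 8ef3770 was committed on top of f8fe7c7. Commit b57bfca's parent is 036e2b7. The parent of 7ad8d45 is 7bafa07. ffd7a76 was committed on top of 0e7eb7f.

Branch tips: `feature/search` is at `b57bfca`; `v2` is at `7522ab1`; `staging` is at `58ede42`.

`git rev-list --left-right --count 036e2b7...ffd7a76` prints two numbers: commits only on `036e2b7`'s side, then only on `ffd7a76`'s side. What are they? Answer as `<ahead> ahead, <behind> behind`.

Reachable from 036e2b7: {036e2b7, 8dbbb6f, 8dbfc34, e841406}.
Reachable from ffd7a76: {0e7eb7f, 60193b4, 7ad8d45, 7bafa07, 8dbbb6f, 8dbfc34, c0af77d, cc87287, ffd7a76}.
Only in 036e2b7's history (ahead): {036e2b7, e841406} — 2.
Only in ffd7a76's history (behind): {0e7eb7f, 60193b4, 7ad8d45, 7bafa07, c0af77d, cc87287, ffd7a76} — 7.

2 ahead, 7 behind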